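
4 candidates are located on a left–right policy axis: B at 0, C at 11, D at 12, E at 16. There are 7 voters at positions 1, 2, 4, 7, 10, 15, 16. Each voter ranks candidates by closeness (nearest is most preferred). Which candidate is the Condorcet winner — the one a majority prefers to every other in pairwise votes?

With single-peaked preferences on a line, the Condorcet winner is the candidate closest to the median voter.
The median voter (position 7) is closest to C at 11.
Check: C vs B — voters closer to C: 4 of 7.

C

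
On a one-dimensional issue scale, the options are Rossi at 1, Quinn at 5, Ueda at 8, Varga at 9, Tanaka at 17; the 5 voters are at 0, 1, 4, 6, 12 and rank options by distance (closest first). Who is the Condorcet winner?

Quinn

With single-peaked preferences on a line, the Condorcet winner is the candidate closest to the median voter.
The median voter (position 4) is closest to Quinn at 5.
Check: Quinn vs Ueda — voters closer to Quinn: 4 of 5.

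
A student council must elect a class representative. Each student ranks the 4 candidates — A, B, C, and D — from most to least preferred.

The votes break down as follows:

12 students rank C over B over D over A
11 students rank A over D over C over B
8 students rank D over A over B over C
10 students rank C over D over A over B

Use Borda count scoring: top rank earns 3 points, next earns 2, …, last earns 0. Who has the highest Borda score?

D

Borda scores:
  A: 12·0 + 11·3 + 8·2 + 10·1 = 59
  B: 12·2 + 11·0 + 8·1 + 10·0 = 32
  C: 12·3 + 11·1 + 8·0 + 10·3 = 77
  D: 12·1 + 11·2 + 8·3 + 10·2 = 78
D has the highest total.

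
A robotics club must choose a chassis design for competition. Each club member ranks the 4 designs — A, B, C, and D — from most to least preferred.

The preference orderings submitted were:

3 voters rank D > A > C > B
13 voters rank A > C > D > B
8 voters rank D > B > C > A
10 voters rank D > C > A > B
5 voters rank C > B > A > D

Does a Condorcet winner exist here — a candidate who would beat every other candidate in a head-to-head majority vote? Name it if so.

Head-to-head results (39 voters total):
A vs B: A wins 26–13.
A vs C: C wins 23–16.
A vs D: D wins 21–18.
B vs C: C wins 31–8.
B vs D: D wins 34–5.
C vs D: D wins 21–18.
D beats each rival — A (21–18), B (34–5), C (21–18) — so D is the Condorcet winner.

D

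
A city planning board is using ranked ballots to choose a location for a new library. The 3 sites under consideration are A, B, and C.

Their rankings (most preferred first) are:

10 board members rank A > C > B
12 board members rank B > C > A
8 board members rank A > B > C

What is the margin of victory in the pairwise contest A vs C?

6

Ballots ranking A above C: 10+8 = 18.
Ballots ranking C above A: 12.
A wins 18–12, a margin of 6.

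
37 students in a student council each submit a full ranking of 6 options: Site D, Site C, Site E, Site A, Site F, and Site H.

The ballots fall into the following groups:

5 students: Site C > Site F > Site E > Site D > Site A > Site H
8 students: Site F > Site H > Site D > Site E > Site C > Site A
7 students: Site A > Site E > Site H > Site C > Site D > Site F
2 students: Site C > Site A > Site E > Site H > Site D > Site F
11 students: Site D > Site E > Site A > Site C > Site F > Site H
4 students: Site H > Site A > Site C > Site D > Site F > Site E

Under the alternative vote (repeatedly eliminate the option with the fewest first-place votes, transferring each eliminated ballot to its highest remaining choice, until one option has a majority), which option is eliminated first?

Site E

Round 1: Site D 11, Site F 8, Site C 7, Site A 7, Site H 4, Site E 0. Site E has the fewest and is eliminated.
Round 2: Site D 11, Site F 8, Site C 7, Site A 7, Site H 4. Site H has the fewest and is eliminated.
Round 3: Site D 11, Site A 11, Site F 8, Site C 7. Site C has the fewest and is eliminated.
Round 4: Site A 13, Site F 13, Site D 11. Site D has the fewest and is eliminated.
Round 5: Site A 24, Site F 13. Site A has a majority.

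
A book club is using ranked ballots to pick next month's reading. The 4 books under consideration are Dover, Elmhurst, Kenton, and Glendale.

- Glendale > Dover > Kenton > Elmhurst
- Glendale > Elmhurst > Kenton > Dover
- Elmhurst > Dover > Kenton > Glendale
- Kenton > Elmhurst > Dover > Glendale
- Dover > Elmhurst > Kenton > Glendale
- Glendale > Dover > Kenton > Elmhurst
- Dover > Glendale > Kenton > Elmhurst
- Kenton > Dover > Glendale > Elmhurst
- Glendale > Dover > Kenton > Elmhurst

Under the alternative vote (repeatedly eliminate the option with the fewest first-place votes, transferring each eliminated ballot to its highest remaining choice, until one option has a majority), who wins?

Round 1: Glendale 4, Dover 2, Kenton 2, Elmhurst 1. Elmhurst has the fewest and is eliminated.
Round 2: Glendale 4, Dover 3, Kenton 2. Kenton has the fewest and is eliminated.
Round 3: Dover 5, Glendale 4. Dover has a majority.

Dover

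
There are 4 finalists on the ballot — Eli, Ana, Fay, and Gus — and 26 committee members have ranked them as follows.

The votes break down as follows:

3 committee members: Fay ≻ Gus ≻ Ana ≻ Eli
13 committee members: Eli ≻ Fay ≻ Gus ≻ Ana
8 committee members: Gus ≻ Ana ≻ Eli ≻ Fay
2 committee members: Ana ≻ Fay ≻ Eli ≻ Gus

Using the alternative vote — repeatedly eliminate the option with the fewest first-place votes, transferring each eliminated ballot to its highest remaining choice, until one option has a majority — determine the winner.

Eli

Round 1: Eli 13, Gus 8, Fay 3, Ana 2. Ana has the fewest and is eliminated.
Round 2: Eli 13, Gus 8, Fay 5. Fay has the fewest and is eliminated.
Round 3: Eli 15, Gus 11. Eli has a majority.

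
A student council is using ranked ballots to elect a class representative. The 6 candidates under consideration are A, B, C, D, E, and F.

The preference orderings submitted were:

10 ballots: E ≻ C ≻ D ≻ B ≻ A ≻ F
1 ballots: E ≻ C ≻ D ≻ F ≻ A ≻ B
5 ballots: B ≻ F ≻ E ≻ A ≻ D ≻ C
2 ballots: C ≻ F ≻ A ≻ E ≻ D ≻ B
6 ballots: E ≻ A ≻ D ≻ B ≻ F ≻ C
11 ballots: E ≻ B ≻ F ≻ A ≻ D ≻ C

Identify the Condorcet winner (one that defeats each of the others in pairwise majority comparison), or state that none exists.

Head-to-head results (35 voters total):
A vs B: B wins 26–9.
A vs C: A wins 22–13.
A vs D: A wins 24–11.
A vs E: E wins 33–2.
A vs F: F wins 19–16.
B vs C: B wins 22–13.
B vs D: D wins 19–16.
B vs E: E wins 30–5.
B vs F: B wins 32–3.
C vs D: D wins 22–13.
C vs E: E wins 33–2.
C vs F: F wins 22–13.
D vs E: E wins 35–0.
D vs F: F wins 18–17.
E vs F: E wins 28–7.
E beats each rival — A (33–2), B (30–5), C (33–2), D (35–0), F (28–7) — so E is the Condorcet winner.

E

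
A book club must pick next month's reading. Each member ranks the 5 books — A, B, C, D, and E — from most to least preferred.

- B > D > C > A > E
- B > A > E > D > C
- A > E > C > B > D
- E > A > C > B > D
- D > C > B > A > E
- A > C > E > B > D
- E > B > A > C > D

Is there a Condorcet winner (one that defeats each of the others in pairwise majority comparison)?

No

Head-to-head results (7 voters total):
A vs B: B wins 4–3.
A vs C: A wins 5–2.
A vs D: A wins 5–2.
A vs E: A wins 5–2.
B vs C: C wins 4–3.
B vs D: B wins 6–1.
B vs E: E wins 4–3.
C vs D: C wins 4–3.
C vs E: E wins 4–3.
D vs E: E wins 5–2.
No candidate beats all others: A beats C beats B beats A, a majority cycle.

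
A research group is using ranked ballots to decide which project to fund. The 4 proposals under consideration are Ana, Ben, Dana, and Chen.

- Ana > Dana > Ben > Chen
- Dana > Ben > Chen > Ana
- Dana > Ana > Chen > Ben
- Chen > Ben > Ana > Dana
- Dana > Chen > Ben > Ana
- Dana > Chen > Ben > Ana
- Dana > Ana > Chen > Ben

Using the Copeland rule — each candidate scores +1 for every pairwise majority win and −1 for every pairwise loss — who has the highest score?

Pairwise results:
  Ana vs Ben: Ben wins 4–3.
  Ana vs Dana: Dana wins 5–2.
  Ana vs Chen: Chen wins 4–3.
  Ben vs Dana: Dana wins 6–1.
  Ben vs Chen: Chen wins 5–2.
  Dana vs Chen: Dana wins 6–1.
Copeland scores (wins − losses):
  Ana: 0 − 3 = -3
  Ben: 1 − 2 = -1
  Dana: 3 − 0 = 3
  Chen: 2 − 1 = 1
Dana has the best Copeland score.

Dana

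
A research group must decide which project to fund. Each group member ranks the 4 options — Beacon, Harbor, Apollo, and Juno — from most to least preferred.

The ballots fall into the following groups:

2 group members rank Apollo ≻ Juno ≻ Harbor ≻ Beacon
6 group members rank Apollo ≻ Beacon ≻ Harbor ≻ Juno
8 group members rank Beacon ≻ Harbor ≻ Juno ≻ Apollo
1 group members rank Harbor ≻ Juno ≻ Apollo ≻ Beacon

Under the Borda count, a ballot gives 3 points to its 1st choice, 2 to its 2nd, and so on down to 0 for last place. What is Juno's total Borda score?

Borda scores:
  Beacon: 2·0 + 6·2 + 8·3 + 0 = 36
  Harbor: 2·1 + 6·1 + 8·2 + 3 = 27
  Apollo: 2·3 + 6·3 + 8·0 + 1 = 25
  Juno: 2·2 + 6·0 + 8·1 + 2 = 14

14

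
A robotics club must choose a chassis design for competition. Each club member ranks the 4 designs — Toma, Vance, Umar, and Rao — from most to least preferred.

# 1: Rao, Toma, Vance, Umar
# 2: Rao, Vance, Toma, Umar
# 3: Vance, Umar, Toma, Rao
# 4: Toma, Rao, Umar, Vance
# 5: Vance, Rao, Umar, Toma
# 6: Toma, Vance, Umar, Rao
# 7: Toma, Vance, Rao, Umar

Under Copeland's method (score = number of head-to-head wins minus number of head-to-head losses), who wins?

Pairwise results:
  Toma vs Vance: Toma wins 4–3.
  Toma vs Umar: Toma wins 5–2.
  Toma vs Rao: Toma wins 4–3.
  Vance vs Umar: Vance wins 6–1.
  Vance vs Rao: Vance wins 4–3.
  Umar vs Rao: Rao wins 5–2.
Copeland scores (wins − losses):
  Toma: 3 − 0 = 3
  Vance: 2 − 1 = 1
  Umar: 0 − 3 = -3
  Rao: 1 − 2 = -1
Toma has the best Copeland score.

Toma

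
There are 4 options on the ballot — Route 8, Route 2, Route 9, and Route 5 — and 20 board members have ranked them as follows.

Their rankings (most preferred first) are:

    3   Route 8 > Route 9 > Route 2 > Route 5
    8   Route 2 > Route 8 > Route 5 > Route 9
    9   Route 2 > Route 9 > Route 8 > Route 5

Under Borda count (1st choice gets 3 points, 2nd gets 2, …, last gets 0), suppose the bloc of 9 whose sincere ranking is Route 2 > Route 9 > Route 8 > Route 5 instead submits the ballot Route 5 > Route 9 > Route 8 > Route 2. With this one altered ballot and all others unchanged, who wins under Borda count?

Borda totals with the altered ballot: Route 8 34, Route 2 27, Route 9 24, Route 5 35.
The switch changes the winner from Route 2 to Route 5.

Route 5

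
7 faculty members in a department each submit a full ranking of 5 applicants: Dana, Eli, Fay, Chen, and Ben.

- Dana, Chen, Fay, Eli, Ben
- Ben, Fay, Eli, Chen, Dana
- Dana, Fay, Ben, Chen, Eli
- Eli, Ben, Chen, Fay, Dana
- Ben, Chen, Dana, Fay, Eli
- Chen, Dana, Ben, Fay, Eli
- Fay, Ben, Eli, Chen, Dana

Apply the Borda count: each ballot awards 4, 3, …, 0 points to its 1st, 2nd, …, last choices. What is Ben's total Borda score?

Borda scores:
  Dana: 4 + 0 + 4 + 0 + 2 + 3 + 0 = 13
  Eli: 1 + 2 + 0 + 4 + 0 + 0 + 2 = 9
  Fay: 2 + 3 + 3 + 1 + 1 + 1 + 4 = 15
  Chen: 3 + 1 + 1 + 2 + 3 + 4 + 1 = 15
  Ben: 0 + 4 + 2 + 3 + 4 + 2 + 3 = 18

18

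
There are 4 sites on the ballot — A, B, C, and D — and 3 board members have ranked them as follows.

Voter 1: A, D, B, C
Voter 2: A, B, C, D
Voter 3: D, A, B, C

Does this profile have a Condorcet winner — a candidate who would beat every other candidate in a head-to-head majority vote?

Head-to-head results (3 voters total):
A vs B: A wins 3–0.
A vs C: A wins 3–0.
A vs D: A wins 2–1.
B vs C: B wins 3–0.
B vs D: D wins 2–1.
C vs D: D wins 2–1.
A beats each rival — B (3–0), C (3–0), D (2–1) — so A is the Condorcet winner.

Yes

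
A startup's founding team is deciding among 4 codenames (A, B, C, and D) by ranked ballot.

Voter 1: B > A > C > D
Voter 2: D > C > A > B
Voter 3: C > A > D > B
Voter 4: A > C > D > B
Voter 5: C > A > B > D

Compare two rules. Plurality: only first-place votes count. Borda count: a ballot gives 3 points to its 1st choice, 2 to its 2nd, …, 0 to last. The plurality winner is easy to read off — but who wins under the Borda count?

C

Plurality first-place counts: A 1, B 1, C 2, D 1 → C.
Borda totals: A 10, B 4, C 11, D 5 → C.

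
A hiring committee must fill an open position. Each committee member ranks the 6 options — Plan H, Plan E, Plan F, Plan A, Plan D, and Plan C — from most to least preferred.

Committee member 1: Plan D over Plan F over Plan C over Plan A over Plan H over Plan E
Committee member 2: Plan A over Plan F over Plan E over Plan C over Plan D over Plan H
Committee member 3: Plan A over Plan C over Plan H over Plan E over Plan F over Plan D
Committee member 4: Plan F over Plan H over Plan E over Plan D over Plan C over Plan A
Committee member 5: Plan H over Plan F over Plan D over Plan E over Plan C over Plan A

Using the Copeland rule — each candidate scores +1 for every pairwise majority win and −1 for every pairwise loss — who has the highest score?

Pairwise results:
  Plan H vs Plan E: Plan H wins 4–1.
  Plan H vs Plan F: Plan F wins 3–2.
  Plan H vs Plan A: Plan A wins 3–2.
  Plan H vs Plan D: Plan H wins 3–2.
  Plan H vs Plan C: Plan C wins 3–2.
  Plan E vs Plan F: Plan F wins 4–1.
  Plan E vs Plan A: Plan A wins 3–2.
  Plan E vs Plan D: Plan E wins 3–2.
  Plan E vs Plan C: Plan E wins 3–2.
  Plan F vs Plan A: Plan F wins 3–2.
  Plan F vs Plan D: Plan F wins 4–1.
  Plan F vs Plan C: Plan F wins 4–1.
  Plan A vs Plan D: Plan D wins 3–2.
  Plan A vs Plan C: Plan C wins 3–2.
  Plan D vs Plan C: Plan D wins 3–2.
Copeland scores (wins − losses):
  Plan H: 2 − 3 = -1
  Plan E: 2 − 3 = -1
  Plan F: 5 − 0 = 5
  Plan A: 2 − 3 = -1
  Plan D: 2 − 3 = -1
  Plan C: 2 − 3 = -1
Plan F has the best Copeland score.

Plan F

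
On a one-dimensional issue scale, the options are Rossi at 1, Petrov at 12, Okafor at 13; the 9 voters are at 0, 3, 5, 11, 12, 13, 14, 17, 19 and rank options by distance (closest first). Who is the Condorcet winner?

With single-peaked preferences on a line, the Condorcet winner is the candidate closest to the median voter.
The median voter (position 12) is closest to Petrov at 12.
Check: Petrov vs Rossi — voters closer to Petrov: 6 of 9.

Petrov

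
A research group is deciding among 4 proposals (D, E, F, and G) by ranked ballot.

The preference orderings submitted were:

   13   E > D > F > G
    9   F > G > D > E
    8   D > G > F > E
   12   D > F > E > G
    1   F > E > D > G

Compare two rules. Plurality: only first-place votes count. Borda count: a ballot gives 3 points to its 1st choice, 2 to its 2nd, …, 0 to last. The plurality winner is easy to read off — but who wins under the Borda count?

Plurality first-place counts: D 20, E 13, F 10, G 0 → D.
Borda totals: D 96, E 53, F 75, G 34 → D.

D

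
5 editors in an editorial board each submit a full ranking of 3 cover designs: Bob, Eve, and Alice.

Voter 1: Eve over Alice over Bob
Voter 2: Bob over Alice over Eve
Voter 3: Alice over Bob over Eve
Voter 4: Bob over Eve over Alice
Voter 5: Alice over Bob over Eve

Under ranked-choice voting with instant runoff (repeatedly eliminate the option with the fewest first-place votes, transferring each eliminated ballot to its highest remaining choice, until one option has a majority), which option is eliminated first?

Round 1: Bob 2, Alice 2, Eve 1. Eve has the fewest and is eliminated.
Round 2: Alice 3, Bob 2. Alice has a majority.

Eve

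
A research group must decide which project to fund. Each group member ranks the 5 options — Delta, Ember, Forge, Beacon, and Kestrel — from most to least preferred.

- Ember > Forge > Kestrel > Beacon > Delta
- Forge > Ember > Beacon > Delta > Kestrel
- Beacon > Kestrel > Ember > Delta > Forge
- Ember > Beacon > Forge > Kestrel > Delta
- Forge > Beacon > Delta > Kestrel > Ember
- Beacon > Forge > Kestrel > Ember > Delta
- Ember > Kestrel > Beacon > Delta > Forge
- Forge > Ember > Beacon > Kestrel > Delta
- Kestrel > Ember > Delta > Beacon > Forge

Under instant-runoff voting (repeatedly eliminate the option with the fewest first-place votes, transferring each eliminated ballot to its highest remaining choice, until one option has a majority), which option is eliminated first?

Round 1: Ember 3, Forge 3, Beacon 2, Kestrel 1, Delta 0. Delta has the fewest and is eliminated.
Round 2: Ember 3, Forge 3, Beacon 2, Kestrel 1. Kestrel has the fewest and is eliminated.
Round 3: Ember 4, Forge 3, Beacon 2. Beacon has the fewest and is eliminated.
Round 4: Ember 5, Forge 4. Ember has a majority.

Delta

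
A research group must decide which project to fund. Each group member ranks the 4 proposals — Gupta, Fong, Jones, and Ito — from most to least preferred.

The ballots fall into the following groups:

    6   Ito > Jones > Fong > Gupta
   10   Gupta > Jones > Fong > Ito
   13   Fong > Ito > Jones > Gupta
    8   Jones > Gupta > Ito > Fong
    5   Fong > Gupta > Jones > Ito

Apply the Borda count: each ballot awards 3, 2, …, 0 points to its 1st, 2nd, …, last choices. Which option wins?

Jones

Borda scores:
  Gupta: 6·0 + 10·3 + 13·0 + 8·2 + 5·2 = 56
  Fong: 6·1 + 10·1 + 13·3 + 8·0 + 5·3 = 70
  Jones: 6·2 + 10·2 + 13·1 + 8·3 + 5·1 = 74
  Ito: 6·3 + 10·0 + 13·2 + 8·1 + 5·0 = 52
Jones has the highest total.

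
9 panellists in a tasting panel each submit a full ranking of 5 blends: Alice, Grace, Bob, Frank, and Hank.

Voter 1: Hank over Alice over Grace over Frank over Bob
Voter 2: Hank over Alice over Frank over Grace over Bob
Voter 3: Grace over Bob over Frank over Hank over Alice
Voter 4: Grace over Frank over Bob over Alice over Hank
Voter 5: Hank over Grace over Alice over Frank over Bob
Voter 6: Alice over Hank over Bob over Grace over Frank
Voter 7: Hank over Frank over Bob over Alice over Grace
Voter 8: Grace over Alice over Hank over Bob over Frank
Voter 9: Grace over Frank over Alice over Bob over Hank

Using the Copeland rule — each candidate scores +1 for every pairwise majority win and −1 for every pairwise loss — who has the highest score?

Hank

Pairwise results:
  Alice vs Grace: Grace wins 5–4.
  Alice vs Bob: Alice wins 6–3.
  Alice vs Frank: Alice wins 5–4.
  Alice vs Hank: Hank wins 5–4.
  Grace vs Bob: Grace wins 7–2.
  Grace vs Frank: Grace wins 7–2.
  Grace vs Hank: Hank wins 5–4.
  Bob vs Frank: Frank wins 6–3.
  Bob vs Hank: Hank wins 6–3.
  Frank vs Hank: Hank wins 6–3.
Copeland scores (wins − losses):
  Alice: 2 − 2 = 0
  Grace: 3 − 1 = 2
  Bob: 0 − 4 = -4
  Frank: 1 − 3 = -2
  Hank: 4 − 0 = 4
Hank has the best Copeland score.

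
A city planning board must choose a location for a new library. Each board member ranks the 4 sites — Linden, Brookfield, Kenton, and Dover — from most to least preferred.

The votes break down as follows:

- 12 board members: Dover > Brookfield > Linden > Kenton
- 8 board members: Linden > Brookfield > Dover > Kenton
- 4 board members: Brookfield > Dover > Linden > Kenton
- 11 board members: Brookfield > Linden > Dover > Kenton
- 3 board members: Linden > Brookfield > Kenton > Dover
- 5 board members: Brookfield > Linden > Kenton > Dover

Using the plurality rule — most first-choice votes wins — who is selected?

Brookfield

First-place vote totals:
  Linden: 11
  Brookfield: 20
  Kenton: 0
  Dover: 12
Brookfield has the most first-place votes.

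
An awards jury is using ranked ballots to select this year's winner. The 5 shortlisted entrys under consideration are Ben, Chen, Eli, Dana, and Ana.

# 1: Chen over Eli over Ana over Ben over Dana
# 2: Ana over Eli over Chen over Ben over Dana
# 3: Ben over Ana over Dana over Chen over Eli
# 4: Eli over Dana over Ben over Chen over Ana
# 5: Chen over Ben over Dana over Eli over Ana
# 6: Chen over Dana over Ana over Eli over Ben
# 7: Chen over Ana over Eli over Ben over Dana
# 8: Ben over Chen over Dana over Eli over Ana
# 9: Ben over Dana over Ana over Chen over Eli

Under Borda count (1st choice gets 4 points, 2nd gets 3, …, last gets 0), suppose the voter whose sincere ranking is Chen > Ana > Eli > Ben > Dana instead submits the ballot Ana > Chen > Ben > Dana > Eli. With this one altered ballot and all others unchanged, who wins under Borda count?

Borda totals with the altered ballot: Ben 21, Chen 23, Eli 13, Dana 16, Ana 17.
The winner is unchanged: still Chen.

Chen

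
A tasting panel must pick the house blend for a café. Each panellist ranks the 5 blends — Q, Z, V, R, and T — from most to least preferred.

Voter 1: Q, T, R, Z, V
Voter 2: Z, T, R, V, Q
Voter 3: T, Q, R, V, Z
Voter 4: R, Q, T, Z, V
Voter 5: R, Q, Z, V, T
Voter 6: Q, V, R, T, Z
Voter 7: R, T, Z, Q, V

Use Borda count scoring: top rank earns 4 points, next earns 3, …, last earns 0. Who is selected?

R

Borda scores:
  Q: 4 + 0 + 3 + 3 + 3 + 4 + 1 = 18
  Z: 1 + 4 + 0 + 1 + 2 + 0 + 2 = 10
  V: 0 + 1 + 1 + 0 + 1 + 3 + 0 = 6
  R: 2 + 2 + 2 + 4 + 4 + 2 + 4 = 20
  T: 3 + 3 + 4 + 2 + 0 + 1 + 3 = 16
R has the highest total.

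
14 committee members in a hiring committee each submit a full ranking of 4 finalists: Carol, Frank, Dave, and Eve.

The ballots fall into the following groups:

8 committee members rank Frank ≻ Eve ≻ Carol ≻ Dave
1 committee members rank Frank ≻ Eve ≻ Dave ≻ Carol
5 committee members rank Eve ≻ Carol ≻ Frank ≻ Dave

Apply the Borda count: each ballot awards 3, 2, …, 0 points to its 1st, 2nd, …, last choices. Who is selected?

Eve

Borda scores:
  Carol: 8·1 + 0 + 5·2 = 18
  Frank: 8·3 + 3 + 5·1 = 32
  Dave: 8·0 + 1 + 5·0 = 1
  Eve: 8·2 + 2 + 5·3 = 33
Eve has the highest total.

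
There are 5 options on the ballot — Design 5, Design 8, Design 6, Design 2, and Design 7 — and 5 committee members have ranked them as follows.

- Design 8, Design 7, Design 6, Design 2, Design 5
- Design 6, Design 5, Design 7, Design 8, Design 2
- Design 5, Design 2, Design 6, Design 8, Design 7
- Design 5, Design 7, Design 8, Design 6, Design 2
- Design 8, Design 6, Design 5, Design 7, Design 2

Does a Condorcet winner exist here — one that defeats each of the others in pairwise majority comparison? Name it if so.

There is no Condorcet winner

Head-to-head results (5 voters total):
Design 5 vs Design 8: Design 5 wins 3–2.
Design 5 vs Design 6: Design 6 wins 3–2.
Design 5 vs Design 2: Design 5 wins 4–1.
Design 5 vs Design 7: Design 5 wins 4–1.
Design 8 vs Design 6: Design 8 wins 3–2.
Design 8 vs Design 2: Design 8 wins 4–1.
Design 8 vs Design 7: Design 8 wins 3–2.
Design 6 vs Design 2: Design 6 wins 4–1.
Design 6 vs Design 7: Design 6 wins 3–2.
Design 2 vs Design 7: Design 7 wins 4–1.
No candidate beats all others: Design 5 beats Design 8 beats Design 6 beats Design 5, a majority cycle.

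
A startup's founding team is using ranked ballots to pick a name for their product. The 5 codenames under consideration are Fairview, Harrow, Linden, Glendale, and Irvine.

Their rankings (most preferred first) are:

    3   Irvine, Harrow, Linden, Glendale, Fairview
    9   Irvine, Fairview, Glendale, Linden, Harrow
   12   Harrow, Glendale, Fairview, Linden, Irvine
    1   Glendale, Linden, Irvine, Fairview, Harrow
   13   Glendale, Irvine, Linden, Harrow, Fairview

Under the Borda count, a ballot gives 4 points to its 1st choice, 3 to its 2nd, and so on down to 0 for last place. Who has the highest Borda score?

Borda scores:
  Fairview: 3·0 + 9·3 + 12·2 + 1 + 13·0 = 52
  Harrow: 3·3 + 9·0 + 12·4 + 0 + 13·1 = 70
  Linden: 3·2 + 9·1 + 12·1 + 3 + 13·2 = 56
  Glendale: 3·1 + 9·2 + 12·3 + 4 + 13·4 = 113
  Irvine: 3·4 + 9·4 + 12·0 + 2 + 13·3 = 89
Glendale has the highest total.

Glendale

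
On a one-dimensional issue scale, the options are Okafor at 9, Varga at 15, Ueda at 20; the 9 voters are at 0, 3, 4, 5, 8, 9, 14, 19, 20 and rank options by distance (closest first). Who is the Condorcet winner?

Okafor

With single-peaked preferences on a line, the Condorcet winner is the candidate closest to the median voter.
The median voter (position 8) is closest to Okafor at 9.
Check: Okafor vs Varga — voters closer to Okafor: 6 of 9.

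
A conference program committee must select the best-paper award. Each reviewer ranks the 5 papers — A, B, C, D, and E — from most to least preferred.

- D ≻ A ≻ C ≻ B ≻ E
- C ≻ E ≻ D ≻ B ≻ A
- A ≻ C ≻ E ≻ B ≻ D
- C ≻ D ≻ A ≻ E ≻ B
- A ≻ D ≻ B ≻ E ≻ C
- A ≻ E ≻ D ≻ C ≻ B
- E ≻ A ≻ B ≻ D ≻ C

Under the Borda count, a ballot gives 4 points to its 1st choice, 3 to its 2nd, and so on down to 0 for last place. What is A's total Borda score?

Borda scores:
  A: 3 + 0 + 4 + 2 + 4 + 4 + 3 = 20
  B: 1 + 1 + 1 + 0 + 2 + 0 + 2 = 7
  C: 2 + 4 + 3 + 4 + 0 + 1 + 0 = 14
  D: 4 + 2 + 0 + 3 + 3 + 2 + 1 = 15
  E: 0 + 3 + 2 + 1 + 1 + 3 + 4 = 14

20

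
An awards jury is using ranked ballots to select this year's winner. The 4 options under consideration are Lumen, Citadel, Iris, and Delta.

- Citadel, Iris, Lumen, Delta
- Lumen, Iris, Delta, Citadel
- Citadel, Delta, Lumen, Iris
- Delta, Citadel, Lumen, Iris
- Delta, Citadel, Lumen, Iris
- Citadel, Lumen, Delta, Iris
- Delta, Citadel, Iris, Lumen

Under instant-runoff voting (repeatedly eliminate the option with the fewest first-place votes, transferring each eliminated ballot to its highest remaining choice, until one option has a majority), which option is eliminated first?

Iris

Round 1: Citadel 3, Delta 3, Lumen 1, Iris 0. Iris has the fewest and is eliminated.
Round 2: Citadel 3, Delta 3, Lumen 1. Lumen has the fewest and is eliminated.
Round 3: Delta 4, Citadel 3. Delta has a majority.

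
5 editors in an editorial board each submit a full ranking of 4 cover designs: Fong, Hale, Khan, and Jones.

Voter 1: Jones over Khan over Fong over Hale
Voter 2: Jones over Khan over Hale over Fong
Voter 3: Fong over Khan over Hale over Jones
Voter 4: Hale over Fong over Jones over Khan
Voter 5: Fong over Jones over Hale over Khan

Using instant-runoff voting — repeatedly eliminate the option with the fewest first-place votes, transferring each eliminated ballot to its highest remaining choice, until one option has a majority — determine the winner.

Round 1: Fong 2, Jones 2, Hale 1, Khan 0. Khan has the fewest and is eliminated.
Round 2: Fong 2, Jones 2, Hale 1. Hale has the fewest and is eliminated.
Round 3: Fong 3, Jones 2. Fong has a majority.

Fong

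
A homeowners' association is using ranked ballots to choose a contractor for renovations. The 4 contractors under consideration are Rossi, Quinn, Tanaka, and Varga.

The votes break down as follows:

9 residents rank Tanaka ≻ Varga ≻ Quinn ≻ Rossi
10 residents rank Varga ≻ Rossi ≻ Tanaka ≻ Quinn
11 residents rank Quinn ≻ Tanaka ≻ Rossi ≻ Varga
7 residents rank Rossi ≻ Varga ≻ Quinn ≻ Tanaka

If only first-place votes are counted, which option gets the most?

First-place vote totals:
  Rossi: 7
  Quinn: 11
  Tanaka: 9
  Varga: 10
Quinn has the most first-place votes.

Quinn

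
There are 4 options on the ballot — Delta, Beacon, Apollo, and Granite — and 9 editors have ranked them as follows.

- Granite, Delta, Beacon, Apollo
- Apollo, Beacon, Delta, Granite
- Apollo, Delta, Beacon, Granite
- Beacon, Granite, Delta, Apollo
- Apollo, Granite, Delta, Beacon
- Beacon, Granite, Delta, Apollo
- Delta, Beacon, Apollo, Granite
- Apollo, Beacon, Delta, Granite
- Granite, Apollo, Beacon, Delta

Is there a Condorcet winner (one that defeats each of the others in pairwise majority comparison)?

Head-to-head results (9 voters total):
Delta vs Beacon: Beacon wins 5–4.
Delta vs Apollo: Apollo wins 5–4.
Delta vs Granite: Granite wins 5–4.
Beacon vs Apollo: Apollo wins 5–4.
Beacon vs Granite: Beacon wins 6–3.
Apollo vs Granite: Apollo wins 5–4.
Apollo beats each rival — Delta (5–4), Beacon (5–4), Granite (5–4) — so Apollo is the Condorcet winner.

Yes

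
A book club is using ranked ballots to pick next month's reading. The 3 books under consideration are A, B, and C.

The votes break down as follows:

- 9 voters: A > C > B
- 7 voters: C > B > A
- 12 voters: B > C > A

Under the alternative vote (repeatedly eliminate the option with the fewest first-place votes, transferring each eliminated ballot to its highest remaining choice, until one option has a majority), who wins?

B

Round 1: B 12, A 9, C 7. C has the fewest and is eliminated.
Round 2: B 19, A 9. B has a majority.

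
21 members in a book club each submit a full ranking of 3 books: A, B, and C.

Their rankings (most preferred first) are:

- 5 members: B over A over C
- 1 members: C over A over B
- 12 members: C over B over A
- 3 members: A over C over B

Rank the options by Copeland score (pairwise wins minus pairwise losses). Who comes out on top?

C

Pairwise results:
  A vs B: B wins 17–4.
  A vs C: C wins 13–8.
  B vs C: C wins 16–5.
Copeland scores (wins − losses):
  A: 0 − 2 = -2
  B: 1 − 1 = 0
  C: 2 − 0 = 2
C has the best Copeland score.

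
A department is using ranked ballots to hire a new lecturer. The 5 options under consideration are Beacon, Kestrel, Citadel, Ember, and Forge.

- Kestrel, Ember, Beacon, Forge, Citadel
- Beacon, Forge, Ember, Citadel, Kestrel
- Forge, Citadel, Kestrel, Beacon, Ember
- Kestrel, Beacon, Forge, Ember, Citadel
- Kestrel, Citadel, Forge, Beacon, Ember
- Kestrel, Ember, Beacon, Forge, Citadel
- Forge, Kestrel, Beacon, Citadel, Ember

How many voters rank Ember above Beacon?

Ballots ranking Ember above Beacon: 2.
Ballots ranking Beacon above Ember: 5.
So 2 of 7 voters prefer Ember to Beacon.

2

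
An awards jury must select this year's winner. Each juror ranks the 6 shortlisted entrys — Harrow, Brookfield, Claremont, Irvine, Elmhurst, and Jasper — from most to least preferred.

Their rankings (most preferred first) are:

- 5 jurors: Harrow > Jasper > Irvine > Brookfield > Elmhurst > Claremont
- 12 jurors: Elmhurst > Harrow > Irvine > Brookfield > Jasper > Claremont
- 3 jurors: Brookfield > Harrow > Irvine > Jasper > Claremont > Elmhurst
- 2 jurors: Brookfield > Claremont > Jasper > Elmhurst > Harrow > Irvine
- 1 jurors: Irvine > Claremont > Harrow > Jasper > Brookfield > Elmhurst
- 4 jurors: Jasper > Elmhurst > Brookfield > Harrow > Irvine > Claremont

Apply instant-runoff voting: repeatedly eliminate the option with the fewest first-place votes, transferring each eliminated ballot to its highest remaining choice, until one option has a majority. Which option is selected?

Round 1: Elmhurst 12, Harrow 5, Brookfield 5, Jasper 4, Irvine 1, Claremont 0. Claremont has the fewest and is eliminated.
Round 2: Elmhurst 12, Harrow 5, Brookfield 5, Jasper 4, Irvine 1. Irvine has the fewest and is eliminated.
Round 3: Elmhurst 12, Harrow 6, Brookfield 5, Jasper 4. Jasper has the fewest and is eliminated.
Round 4: Elmhurst 16, Harrow 6, Brookfield 5. Elmhurst has a majority.

Elmhurst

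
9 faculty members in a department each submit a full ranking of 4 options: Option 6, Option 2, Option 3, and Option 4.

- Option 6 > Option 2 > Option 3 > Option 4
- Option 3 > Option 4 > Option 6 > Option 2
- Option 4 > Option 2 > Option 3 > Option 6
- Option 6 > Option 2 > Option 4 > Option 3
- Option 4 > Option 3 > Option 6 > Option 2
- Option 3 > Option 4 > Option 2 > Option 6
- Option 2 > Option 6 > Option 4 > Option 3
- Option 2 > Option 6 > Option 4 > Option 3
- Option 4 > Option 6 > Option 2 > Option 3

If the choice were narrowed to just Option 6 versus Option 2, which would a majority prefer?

Ballots ranking Option 6 above Option 2: 5.
Ballots ranking Option 2 above Option 6: 4.
Option 6 wins the head-to-head, 5–4.

Option 6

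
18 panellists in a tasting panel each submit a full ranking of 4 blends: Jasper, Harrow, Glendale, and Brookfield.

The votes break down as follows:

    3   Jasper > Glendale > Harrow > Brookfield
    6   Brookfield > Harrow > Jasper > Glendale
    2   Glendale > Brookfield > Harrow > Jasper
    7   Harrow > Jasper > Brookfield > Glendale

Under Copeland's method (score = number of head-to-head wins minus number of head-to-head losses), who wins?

Pairwise results:
  Jasper vs Harrow: Harrow wins 15–3.
  Jasper vs Glendale: Jasper wins 16–2.
  Jasper vs Brookfield: Jasper wins 10–8.
  Harrow vs Glendale: Harrow wins 13–5.
  Harrow vs Brookfield: Harrow wins 10–8.
  Glendale vs Brookfield: Brookfield wins 13–5.
Copeland scores (wins − losses):
  Jasper: 2 − 1 = 1
  Harrow: 3 − 0 = 3
  Glendale: 0 − 3 = -3
  Brookfield: 1 − 2 = -1
Harrow has the best Copeland score.

Harrow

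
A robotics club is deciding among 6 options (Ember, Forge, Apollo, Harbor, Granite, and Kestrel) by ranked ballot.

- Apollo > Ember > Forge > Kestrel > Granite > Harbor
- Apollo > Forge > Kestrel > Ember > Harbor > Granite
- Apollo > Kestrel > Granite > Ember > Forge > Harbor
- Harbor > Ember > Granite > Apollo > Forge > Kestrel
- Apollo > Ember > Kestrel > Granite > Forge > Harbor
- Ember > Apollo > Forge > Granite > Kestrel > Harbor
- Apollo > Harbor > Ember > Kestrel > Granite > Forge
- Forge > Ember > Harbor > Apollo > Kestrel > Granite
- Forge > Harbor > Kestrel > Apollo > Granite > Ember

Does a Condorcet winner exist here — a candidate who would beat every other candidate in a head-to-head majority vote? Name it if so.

Apollo

Head-to-head results (9 voters total):
Ember vs Forge: Ember wins 6–3.
Ember vs Apollo: Apollo wins 6–3.
Ember vs Harbor: Ember wins 6–3.
Ember vs Granite: Ember wins 7–2.
Ember vs Kestrel: Ember wins 6–3.
Forge vs Apollo: Apollo wins 7–2.
Forge vs Harbor: Forge wins 7–2.
Forge vs Granite: Forge wins 5–4.
Forge vs Kestrel: Forge wins 6–3.
Apollo vs Harbor: Apollo wins 6–3.
Apollo vs Granite: Apollo wins 8–1.
Apollo vs Kestrel: Apollo wins 8–1.
Harbor vs Granite: Harbor wins 5–4.
Harbor vs Kestrel: Kestrel wins 5–4.
Granite vs Kestrel: Kestrel wins 7–2.
Apollo beats each rival — Ember (6–3), Forge (7–2), Harbor (6–3), Granite (8–1), Kestrel (8–1) — so Apollo is the Condorcet winner.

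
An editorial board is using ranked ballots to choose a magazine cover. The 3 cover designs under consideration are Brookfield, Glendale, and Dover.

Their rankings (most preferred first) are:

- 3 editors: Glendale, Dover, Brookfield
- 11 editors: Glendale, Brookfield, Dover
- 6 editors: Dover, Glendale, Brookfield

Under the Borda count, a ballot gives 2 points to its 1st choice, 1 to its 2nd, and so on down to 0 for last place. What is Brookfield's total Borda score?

Borda scores:
  Brookfield: 3·0 + 11·1 + 6·0 = 11
  Glendale: 3·2 + 11·2 + 6·1 = 34
  Dover: 3·1 + 11·0 + 6·2 = 15

11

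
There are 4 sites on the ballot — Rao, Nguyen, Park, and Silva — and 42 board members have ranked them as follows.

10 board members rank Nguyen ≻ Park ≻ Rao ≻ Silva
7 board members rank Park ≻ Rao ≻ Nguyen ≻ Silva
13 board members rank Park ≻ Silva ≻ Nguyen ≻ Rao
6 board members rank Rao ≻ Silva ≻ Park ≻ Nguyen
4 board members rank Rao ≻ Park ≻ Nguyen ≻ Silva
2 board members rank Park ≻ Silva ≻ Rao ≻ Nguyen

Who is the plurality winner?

Park

First-place vote totals:
  Rao: 10
  Nguyen: 10
  Park: 22
  Silva: 0
Park has the most first-place votes.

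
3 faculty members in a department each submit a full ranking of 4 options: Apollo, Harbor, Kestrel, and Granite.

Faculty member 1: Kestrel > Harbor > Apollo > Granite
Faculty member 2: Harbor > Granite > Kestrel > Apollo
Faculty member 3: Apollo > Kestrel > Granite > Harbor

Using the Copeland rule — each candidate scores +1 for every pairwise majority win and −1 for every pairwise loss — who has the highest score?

Pairwise results:
  Apollo vs Harbor: Harbor wins 2–1.
  Apollo vs Kestrel: Kestrel wins 2–1.
  Apollo vs Granite: Apollo wins 2–1.
  Harbor vs Kestrel: Kestrel wins 2–1.
  Harbor vs Granite: Harbor wins 2–1.
  Kestrel vs Granite: Kestrel wins 2–1.
Copeland scores (wins − losses):
  Apollo: 1 − 2 = -1
  Harbor: 2 − 1 = 1
  Kestrel: 3 − 0 = 3
  Granite: 0 − 3 = -3
Kestrel has the best Copeland score.

Kestrel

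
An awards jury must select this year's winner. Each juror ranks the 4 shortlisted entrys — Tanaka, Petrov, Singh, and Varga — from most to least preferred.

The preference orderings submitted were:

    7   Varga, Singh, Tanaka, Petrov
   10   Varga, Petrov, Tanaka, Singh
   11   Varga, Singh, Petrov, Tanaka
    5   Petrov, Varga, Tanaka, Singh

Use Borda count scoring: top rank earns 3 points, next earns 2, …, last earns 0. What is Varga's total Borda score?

Borda scores:
  Tanaka: 7·1 + 10·1 + 11·0 + 5·1 = 22
  Petrov: 7·0 + 10·2 + 11·1 + 5·3 = 46
  Singh: 7·2 + 10·0 + 11·2 + 5·0 = 36
  Varga: 7·3 + 10·3 + 11·3 + 5·2 = 94

94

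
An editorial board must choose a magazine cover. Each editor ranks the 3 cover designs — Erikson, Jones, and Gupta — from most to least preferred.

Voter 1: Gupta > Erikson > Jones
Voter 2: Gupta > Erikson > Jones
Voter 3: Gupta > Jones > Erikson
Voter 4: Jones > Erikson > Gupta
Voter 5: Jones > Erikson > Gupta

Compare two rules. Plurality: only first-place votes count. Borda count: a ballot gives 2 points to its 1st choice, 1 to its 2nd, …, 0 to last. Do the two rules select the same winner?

Yes

Plurality first-place counts: Erikson 0, Jones 2, Gupta 3 → Gupta.
Borda totals: Erikson 4, Jones 5, Gupta 6 → Gupta.
The two rules agree on Gupta.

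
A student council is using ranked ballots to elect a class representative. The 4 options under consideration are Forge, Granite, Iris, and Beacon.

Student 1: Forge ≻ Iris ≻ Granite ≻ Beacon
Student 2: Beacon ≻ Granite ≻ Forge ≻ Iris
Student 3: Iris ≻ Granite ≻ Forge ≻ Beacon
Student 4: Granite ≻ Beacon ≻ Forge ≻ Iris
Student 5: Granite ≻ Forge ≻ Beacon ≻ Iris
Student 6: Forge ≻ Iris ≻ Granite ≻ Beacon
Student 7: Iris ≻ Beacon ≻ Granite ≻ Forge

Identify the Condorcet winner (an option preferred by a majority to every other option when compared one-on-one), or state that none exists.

Head-to-head results (7 voters total):
Forge vs Granite: Granite wins 5–2.
Forge vs Iris: Forge wins 5–2.
Forge vs Beacon: Forge wins 4–3.
Granite vs Iris: Iris wins 4–3.
Granite vs Beacon: Granite wins 5–2.
Iris vs Beacon: Iris wins 4–3.
No candidate beats all others: Forge beats Iris beats Granite beats Forge, a majority cycle.

There is no Condorcet winner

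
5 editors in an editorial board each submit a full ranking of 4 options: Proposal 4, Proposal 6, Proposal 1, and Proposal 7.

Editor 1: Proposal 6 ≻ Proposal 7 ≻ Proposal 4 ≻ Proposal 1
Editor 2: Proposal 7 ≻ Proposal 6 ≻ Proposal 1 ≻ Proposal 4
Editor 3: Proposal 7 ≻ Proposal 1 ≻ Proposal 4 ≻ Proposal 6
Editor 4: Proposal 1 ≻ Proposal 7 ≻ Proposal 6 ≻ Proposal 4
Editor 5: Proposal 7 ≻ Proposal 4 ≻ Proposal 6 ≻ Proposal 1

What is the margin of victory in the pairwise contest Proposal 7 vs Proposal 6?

Ballots ranking Proposal 7 above Proposal 6: 4.
Ballots ranking Proposal 6 above Proposal 7: 1.
Proposal 7 wins 4–1, a margin of 3.

3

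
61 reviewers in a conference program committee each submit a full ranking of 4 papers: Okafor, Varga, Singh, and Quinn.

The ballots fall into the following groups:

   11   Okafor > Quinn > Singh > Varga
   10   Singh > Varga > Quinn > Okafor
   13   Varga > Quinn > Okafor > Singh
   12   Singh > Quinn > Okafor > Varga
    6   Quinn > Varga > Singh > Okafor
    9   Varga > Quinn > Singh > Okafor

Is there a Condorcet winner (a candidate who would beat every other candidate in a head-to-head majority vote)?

No

Head-to-head results (61 voters total):
Okafor vs Varga: Varga wins 38–23.
Okafor vs Singh: Singh wins 37–24.
Okafor vs Quinn: Quinn wins 50–11.
Varga vs Singh: Singh wins 33–28.
Varga vs Quinn: Varga wins 32–29.
Singh vs Quinn: Quinn wins 39–22.
No candidate beats all others: Varga beats Quinn beats Singh beats Varga, a majority cycle.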